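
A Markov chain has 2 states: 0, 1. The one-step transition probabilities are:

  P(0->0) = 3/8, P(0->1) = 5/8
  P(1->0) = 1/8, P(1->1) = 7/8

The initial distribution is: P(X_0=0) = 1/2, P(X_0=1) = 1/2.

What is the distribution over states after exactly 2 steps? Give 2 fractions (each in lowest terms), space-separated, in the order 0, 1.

Propagating the distribution step by step (d_{t+1} = d_t * P):
d_0 = (0=1/2, 1=1/2)
  d_1[0] = 1/2*3/8 + 1/2*1/8 = 1/4
  d_1[1] = 1/2*5/8 + 1/2*7/8 = 3/4
d_1 = (0=1/4, 1=3/4)
  d_2[0] = 1/4*3/8 + 3/4*1/8 = 3/16
  d_2[1] = 1/4*5/8 + 3/4*7/8 = 13/16
d_2 = (0=3/16, 1=13/16)

Answer: 3/16 13/16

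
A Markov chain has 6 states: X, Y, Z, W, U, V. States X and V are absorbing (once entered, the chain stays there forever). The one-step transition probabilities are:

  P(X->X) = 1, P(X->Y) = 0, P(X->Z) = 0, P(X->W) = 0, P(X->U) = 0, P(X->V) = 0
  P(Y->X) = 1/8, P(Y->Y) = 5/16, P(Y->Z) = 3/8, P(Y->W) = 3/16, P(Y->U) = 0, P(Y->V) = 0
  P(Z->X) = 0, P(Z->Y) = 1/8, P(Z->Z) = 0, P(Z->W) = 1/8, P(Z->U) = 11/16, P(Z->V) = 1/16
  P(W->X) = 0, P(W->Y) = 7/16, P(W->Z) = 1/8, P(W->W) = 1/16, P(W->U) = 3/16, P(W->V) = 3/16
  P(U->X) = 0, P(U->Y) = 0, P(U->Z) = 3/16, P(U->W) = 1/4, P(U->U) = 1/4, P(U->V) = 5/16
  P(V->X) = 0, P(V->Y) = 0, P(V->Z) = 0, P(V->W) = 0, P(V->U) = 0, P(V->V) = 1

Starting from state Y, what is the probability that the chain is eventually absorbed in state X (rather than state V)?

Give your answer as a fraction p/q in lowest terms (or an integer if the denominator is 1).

Answer: 2039/7010

Derivation:
Let a_i = P(absorbed in X | start in state i).
Boundary conditions: a_X = 1, a_V = 0.
For each transient state i, a_i = sum_j P(i->j) * a_j:
  a_Y = 1/8*a_X + 5/16*a_Y + 3/8*a_Z + 3/16*a_W + 0*a_U + 0*a_V
  a_Z = 0*a_X + 1/8*a_Y + 0*a_Z + 1/8*a_W + 11/16*a_U + 1/16*a_V
  a_W = 0*a_X + 7/16*a_Y + 1/8*a_Z + 1/16*a_W + 3/16*a_U + 3/16*a_V
  a_U = 0*a_X + 0*a_Y + 3/16*a_Z + 1/4*a_W + 1/4*a_U + 5/16*a_V

Substituting a_X = 1 and a_V = 0, rearrange to (I - Q) a = r where r[i] = P(i -> X):
  [11/16, -3/8, -3/16, 0] . (a_Y, a_Z, a_W, a_U) = 1/8
  [-1/8, 1, -1/8, -11/16] . (a_Y, a_Z, a_W, a_U) = 0
  [-7/16, -1/8, 15/16, -3/16] . (a_Y, a_Z, a_W, a_U) = 0
  [0, -3/16, -1/4, 3/4] . (a_Y, a_Z, a_W, a_U) = 0

Solving yields:
  a_Y = 2039/7010
  a_Z = 406/3505
  a_W = 1179/7010
  a_U = 298/3505

Starting state is Y, so the absorption probability is a_Y = 2039/7010.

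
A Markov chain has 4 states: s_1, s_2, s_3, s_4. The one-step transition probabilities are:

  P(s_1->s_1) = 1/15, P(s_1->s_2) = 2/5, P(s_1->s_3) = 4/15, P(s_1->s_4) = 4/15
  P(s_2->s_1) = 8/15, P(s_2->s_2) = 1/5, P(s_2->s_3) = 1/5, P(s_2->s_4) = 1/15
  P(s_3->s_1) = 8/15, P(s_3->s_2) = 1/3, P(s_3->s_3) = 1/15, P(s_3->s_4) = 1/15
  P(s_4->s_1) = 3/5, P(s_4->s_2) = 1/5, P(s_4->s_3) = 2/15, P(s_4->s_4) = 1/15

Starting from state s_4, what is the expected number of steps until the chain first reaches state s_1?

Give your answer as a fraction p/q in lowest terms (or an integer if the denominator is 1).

Let h_i = expected steps to first reach s_1 from state i.
Boundary: h_s_1 = 0.
First-step equations for the other states:
  h_s_2 = 1 + 8/15*h_s_1 + 1/5*h_s_2 + 1/5*h_s_3 + 1/15*h_s_4
  h_s_3 = 1 + 8/15*h_s_1 + 1/3*h_s_2 + 1/15*h_s_3 + 1/15*h_s_4
  h_s_4 = 1 + 3/5*h_s_1 + 1/5*h_s_2 + 2/15*h_s_3 + 1/15*h_s_4

Substituting h_s_1 = 0 and rearranging gives the linear system (I - Q) h = 1:
  [4/5, -1/5, -1/15] . (h_s_2, h_s_3, h_s_4) = 1
  [-1/3, 14/15, -1/15] . (h_s_2, h_s_3, h_s_4) = 1
  [-1/5, -2/15, 14/15] . (h_s_2, h_s_3, h_s_4) = 1

Solving yields:
  h_s_2 = 225/121
  h_s_3 = 225/121
  h_s_4 = 210/121

Starting state is s_4, so the expected hitting time is h_s_4 = 210/121.

Answer: 210/121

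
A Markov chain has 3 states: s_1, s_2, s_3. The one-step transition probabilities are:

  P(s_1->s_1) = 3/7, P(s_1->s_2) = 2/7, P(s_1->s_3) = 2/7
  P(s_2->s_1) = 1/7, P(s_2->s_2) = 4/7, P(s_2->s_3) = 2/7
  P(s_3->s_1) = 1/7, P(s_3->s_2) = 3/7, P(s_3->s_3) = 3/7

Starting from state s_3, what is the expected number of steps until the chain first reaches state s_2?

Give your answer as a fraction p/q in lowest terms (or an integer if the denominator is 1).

Answer: 5/2

Derivation:
Let h_i = expected steps to first reach s_2 from state i.
Boundary: h_s_2 = 0.
First-step equations for the other states:
  h_s_1 = 1 + 3/7*h_s_1 + 2/7*h_s_2 + 2/7*h_s_3
  h_s_3 = 1 + 1/7*h_s_1 + 3/7*h_s_2 + 3/7*h_s_3

Substituting h_s_2 = 0 and rearranging gives the linear system (I - Q) h = 1:
  [4/7, -2/7] . (h_s_1, h_s_3) = 1
  [-1/7, 4/7] . (h_s_1, h_s_3) = 1

Solving yields:
  h_s_1 = 3
  h_s_3 = 5/2

Starting state is s_3, so the expected hitting time is h_s_3 = 5/2.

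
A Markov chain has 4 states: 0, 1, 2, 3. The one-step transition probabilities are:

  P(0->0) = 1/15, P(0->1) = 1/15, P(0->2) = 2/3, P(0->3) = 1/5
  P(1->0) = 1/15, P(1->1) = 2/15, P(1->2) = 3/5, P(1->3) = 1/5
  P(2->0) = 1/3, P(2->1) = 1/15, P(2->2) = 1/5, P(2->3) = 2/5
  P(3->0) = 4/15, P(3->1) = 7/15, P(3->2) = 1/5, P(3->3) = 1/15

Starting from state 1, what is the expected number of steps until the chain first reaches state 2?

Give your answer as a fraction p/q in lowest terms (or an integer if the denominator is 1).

Answer: 3825/2051

Derivation:
Let h_i = expected steps to first reach 2 from state i.
Boundary: h_2 = 0.
First-step equations for the other states:
  h_0 = 1 + 1/15*h_0 + 1/15*h_1 + 2/3*h_2 + 1/5*h_3
  h_1 = 1 + 1/15*h_0 + 2/15*h_1 + 3/5*h_2 + 1/5*h_3
  h_3 = 1 + 4/15*h_0 + 7/15*h_1 + 1/5*h_2 + 1/15*h_3

Substituting h_2 = 0 and rearranging gives the linear system (I - Q) h = 1:
  [14/15, -1/15, -1/5] . (h_0, h_1, h_3) = 1
  [-1/15, 13/15, -1/5] . (h_0, h_1, h_3) = 1
  [-4/15, -7/15, 14/15] . (h_0, h_1, h_3) = 1

Solving yields:
  h_0 = 510/293
  h_1 = 3825/2051
  h_3 = 5130/2051

Starting state is 1, so the expected hitting time is h_1 = 3825/2051.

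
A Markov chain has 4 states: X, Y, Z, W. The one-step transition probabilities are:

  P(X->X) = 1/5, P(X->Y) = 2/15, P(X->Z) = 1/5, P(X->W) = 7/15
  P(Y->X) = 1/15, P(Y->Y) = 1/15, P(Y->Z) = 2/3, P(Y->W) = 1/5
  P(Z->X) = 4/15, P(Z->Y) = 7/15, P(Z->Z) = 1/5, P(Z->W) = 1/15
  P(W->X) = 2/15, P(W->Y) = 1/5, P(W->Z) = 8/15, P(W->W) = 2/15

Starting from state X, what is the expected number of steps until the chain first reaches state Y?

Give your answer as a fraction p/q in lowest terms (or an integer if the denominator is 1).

Let h_i = expected steps to first reach Y from state i.
Boundary: h_Y = 0.
First-step equations for the other states:
  h_X = 1 + 1/5*h_X + 2/15*h_Y + 1/5*h_Z + 7/15*h_W
  h_Z = 1 + 4/15*h_X + 7/15*h_Y + 1/5*h_Z + 1/15*h_W
  h_W = 1 + 2/15*h_X + 1/5*h_Y + 8/15*h_Z + 2/15*h_W

Substituting h_Y = 0 and rearranging gives the linear system (I - Q) h = 1:
  [4/5, -1/5, -7/15] . (h_X, h_Z, h_W) = 1
  [-4/15, 4/5, -1/15] . (h_X, h_Z, h_W) = 1
  [-2/15, -8/15, 13/15] . (h_X, h_Z, h_W) = 1

Solving yields:
  h_X = 2475/611
  h_Z = 1770/611
  h_W = 2175/611

Starting state is X, so the expected hitting time is h_X = 2475/611.

Answer: 2475/611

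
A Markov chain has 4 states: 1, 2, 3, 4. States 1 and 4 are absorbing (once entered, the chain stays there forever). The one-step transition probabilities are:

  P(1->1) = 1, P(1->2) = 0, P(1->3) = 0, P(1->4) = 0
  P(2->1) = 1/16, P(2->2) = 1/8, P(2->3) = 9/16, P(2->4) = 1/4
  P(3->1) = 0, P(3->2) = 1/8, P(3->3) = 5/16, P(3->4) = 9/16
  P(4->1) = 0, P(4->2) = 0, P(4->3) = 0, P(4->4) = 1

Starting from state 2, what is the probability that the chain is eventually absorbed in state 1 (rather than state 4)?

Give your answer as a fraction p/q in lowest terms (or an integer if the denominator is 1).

Answer: 11/136

Derivation:
Let a_i = P(absorbed in 1 | start in state i).
Boundary conditions: a_1 = 1, a_4 = 0.
For each transient state i, a_i = sum_j P(i->j) * a_j:
  a_2 = 1/16*a_1 + 1/8*a_2 + 9/16*a_3 + 1/4*a_4
  a_3 = 0*a_1 + 1/8*a_2 + 5/16*a_3 + 9/16*a_4

Substituting a_1 = 1 and a_4 = 0, rearrange to (I - Q) a = r where r[i] = P(i -> 1):
  [7/8, -9/16] . (a_2, a_3) = 1/16
  [-1/8, 11/16] . (a_2, a_3) = 0

Solving yields:
  a_2 = 11/136
  a_3 = 1/68

Starting state is 2, so the absorption probability is a_2 = 11/136.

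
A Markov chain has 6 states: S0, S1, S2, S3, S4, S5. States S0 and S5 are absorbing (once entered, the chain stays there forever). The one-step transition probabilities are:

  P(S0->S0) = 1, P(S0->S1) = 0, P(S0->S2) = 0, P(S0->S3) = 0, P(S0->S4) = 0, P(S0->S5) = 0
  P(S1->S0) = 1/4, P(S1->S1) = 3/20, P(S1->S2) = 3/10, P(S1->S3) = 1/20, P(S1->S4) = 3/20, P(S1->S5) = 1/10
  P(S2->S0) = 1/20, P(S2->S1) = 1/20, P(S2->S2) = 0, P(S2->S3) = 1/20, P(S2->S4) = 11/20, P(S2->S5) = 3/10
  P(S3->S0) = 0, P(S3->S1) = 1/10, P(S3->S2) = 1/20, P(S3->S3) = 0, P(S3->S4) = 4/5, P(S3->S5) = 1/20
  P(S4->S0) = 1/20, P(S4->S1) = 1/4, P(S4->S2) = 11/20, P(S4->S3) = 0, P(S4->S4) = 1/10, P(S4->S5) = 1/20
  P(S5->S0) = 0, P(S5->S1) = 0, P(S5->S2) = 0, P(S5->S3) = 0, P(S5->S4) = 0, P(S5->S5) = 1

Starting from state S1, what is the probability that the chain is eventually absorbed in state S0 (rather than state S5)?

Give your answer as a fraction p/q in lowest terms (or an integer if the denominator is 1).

Answer: 7222/14867

Derivation:
Let a_i = P(absorbed in S0 | start in state i).
Boundary conditions: a_S0 = 1, a_S5 = 0.
For each transient state i, a_i = sum_j P(i->j) * a_j:
  a_S1 = 1/4*a_S0 + 3/20*a_S1 + 3/10*a_S2 + 1/20*a_S3 + 3/20*a_S4 + 1/10*a_S5
  a_S2 = 1/20*a_S0 + 1/20*a_S1 + 0*a_S2 + 1/20*a_S3 + 11/20*a_S4 + 3/10*a_S5
  a_S3 = 0*a_S0 + 1/10*a_S1 + 1/20*a_S2 + 0*a_S3 + 4/5*a_S4 + 1/20*a_S5
  a_S4 = 1/20*a_S0 + 1/4*a_S1 + 11/20*a_S2 + 0*a_S3 + 1/10*a_S4 + 1/20*a_S5

Substituting a_S0 = 1 and a_S5 = 0, rearrange to (I - Q) a = r where r[i] = P(i -> S0):
  [17/20, -3/10, -1/20, -3/20] . (a_S1, a_S2, a_S3, a_S4) = 1/4
  [-1/20, 1, -1/20, -11/20] . (a_S1, a_S2, a_S3, a_S4) = 1/20
  [-1/10, -1/20, 1, -4/5] . (a_S1, a_S2, a_S3, a_S4) = 0
  [-1/4, -11/20, 0, 9/10] . (a_S1, a_S2, a_S3, a_S4) = 1/20

Solving yields:
  a_S1 = 7222/14867
  a_S2 = 4414/14867
  a_S3 = 10733/29734
  a_S4 = 11059/29734

Starting state is S1, so the absorption probability is a_S1 = 7222/14867.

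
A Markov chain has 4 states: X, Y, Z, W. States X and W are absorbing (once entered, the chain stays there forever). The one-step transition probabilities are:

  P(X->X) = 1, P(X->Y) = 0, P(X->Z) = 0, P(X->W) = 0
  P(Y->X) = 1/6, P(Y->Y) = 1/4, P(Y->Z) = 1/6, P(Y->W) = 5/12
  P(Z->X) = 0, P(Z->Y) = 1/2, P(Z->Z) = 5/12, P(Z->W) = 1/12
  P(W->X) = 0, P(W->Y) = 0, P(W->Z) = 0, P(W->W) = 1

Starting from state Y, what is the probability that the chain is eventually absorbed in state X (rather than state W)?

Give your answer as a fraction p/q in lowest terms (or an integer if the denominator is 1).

Answer: 14/51

Derivation:
Let a_i = P(absorbed in X | start in state i).
Boundary conditions: a_X = 1, a_W = 0.
For each transient state i, a_i = sum_j P(i->j) * a_j:
  a_Y = 1/6*a_X + 1/4*a_Y + 1/6*a_Z + 5/12*a_W
  a_Z = 0*a_X + 1/2*a_Y + 5/12*a_Z + 1/12*a_W

Substituting a_X = 1 and a_W = 0, rearrange to (I - Q) a = r where r[i] = P(i -> X):
  [3/4, -1/6] . (a_Y, a_Z) = 1/6
  [-1/2, 7/12] . (a_Y, a_Z) = 0

Solving yields:
  a_Y = 14/51
  a_Z = 4/17

Starting state is Y, so the absorption probability is a_Y = 14/51.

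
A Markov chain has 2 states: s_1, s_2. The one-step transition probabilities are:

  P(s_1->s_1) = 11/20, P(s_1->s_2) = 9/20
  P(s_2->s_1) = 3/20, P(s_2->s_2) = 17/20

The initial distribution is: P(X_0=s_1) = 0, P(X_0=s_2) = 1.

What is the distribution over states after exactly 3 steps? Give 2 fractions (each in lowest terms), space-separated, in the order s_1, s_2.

Propagating the distribution step by step (d_{t+1} = d_t * P):
d_0 = (s_1=0, s_2=1)
  d_1[s_1] = 0*11/20 + 1*3/20 = 3/20
  d_1[s_2] = 0*9/20 + 1*17/20 = 17/20
d_1 = (s_1=3/20, s_2=17/20)
  d_2[s_1] = 3/20*11/20 + 17/20*3/20 = 21/100
  d_2[s_2] = 3/20*9/20 + 17/20*17/20 = 79/100
d_2 = (s_1=21/100, s_2=79/100)
  d_3[s_1] = 21/100*11/20 + 79/100*3/20 = 117/500
  d_3[s_2] = 21/100*9/20 + 79/100*17/20 = 383/500
d_3 = (s_1=117/500, s_2=383/500)

Answer: 117/500 383/500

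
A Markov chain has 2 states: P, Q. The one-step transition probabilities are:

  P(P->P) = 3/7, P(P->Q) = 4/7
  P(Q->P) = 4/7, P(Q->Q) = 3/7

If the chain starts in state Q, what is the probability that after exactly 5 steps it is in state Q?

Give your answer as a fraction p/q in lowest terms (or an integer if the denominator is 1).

Computing P^5 by repeated multiplication:
P^1 =
  P: [3/7, 4/7]
  Q: [4/7, 3/7]
P^2 =
  P: [25/49, 24/49]
  Q: [24/49, 25/49]
P^3 =
  P: [171/343, 172/343]
  Q: [172/343, 171/343]
P^4 =
  P: [1201/2401, 1200/2401]
  Q: [1200/2401, 1201/2401]
P^5 =
  P: [8403/16807, 8404/16807]
  Q: [8404/16807, 8403/16807]

(P^5)[Q -> Q] = 8403/16807

Answer: 8403/16807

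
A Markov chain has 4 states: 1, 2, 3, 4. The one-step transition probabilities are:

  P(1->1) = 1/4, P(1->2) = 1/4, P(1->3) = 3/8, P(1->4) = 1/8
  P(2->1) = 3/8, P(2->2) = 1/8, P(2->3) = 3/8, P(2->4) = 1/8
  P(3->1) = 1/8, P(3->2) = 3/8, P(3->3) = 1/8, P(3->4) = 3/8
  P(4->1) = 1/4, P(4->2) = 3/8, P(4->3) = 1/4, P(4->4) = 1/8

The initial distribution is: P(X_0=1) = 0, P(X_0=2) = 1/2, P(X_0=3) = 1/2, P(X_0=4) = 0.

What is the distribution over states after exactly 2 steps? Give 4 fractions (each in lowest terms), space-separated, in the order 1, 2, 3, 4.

Answer: 1/4 9/32 9/32 3/16

Derivation:
Propagating the distribution step by step (d_{t+1} = d_t * P):
d_0 = (1=0, 2=1/2, 3=1/2, 4=0)
  d_1[1] = 0*1/4 + 1/2*3/8 + 1/2*1/8 + 0*1/4 = 1/4
  d_1[2] = 0*1/4 + 1/2*1/8 + 1/2*3/8 + 0*3/8 = 1/4
  d_1[3] = 0*3/8 + 1/2*3/8 + 1/2*1/8 + 0*1/4 = 1/4
  d_1[4] = 0*1/8 + 1/2*1/8 + 1/2*3/8 + 0*1/8 = 1/4
d_1 = (1=1/4, 2=1/4, 3=1/4, 4=1/4)
  d_2[1] = 1/4*1/4 + 1/4*3/8 + 1/4*1/8 + 1/4*1/4 = 1/4
  d_2[2] = 1/4*1/4 + 1/4*1/8 + 1/4*3/8 + 1/4*3/8 = 9/32
  d_2[3] = 1/4*3/8 + 1/4*3/8 + 1/4*1/8 + 1/4*1/4 = 9/32
  d_2[4] = 1/4*1/8 + 1/4*1/8 + 1/4*3/8 + 1/4*1/8 = 3/16
d_2 = (1=1/4, 2=9/32, 3=9/32, 4=3/16)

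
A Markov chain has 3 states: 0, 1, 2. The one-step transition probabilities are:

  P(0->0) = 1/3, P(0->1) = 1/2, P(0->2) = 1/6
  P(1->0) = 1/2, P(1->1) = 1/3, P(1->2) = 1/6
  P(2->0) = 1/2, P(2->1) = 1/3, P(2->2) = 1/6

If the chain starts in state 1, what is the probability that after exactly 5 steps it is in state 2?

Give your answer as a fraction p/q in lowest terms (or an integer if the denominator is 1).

Answer: 1/6

Derivation:
Computing P^5 by repeated multiplication:
P^1 =
  0: [1/3, 1/2, 1/6]
  1: [1/2, 1/3, 1/6]
  2: [1/2, 1/3, 1/6]
P^2 =
  0: [4/9, 7/18, 1/6]
  1: [5/12, 5/12, 1/6]
  2: [5/12, 5/12, 1/6]
P^3 =
  0: [23/54, 11/27, 1/6]
  1: [31/72, 29/72, 1/6]
  2: [31/72, 29/72, 1/6]
P^4 =
  0: [139/324, 131/324, 1/6]
  1: [185/432, 175/432, 1/6]
  2: [185/432, 175/432, 1/6]
P^5 =
  0: [833/1944, 787/1944, 1/6]
  1: [1111/2592, 1049/2592, 1/6]
  2: [1111/2592, 1049/2592, 1/6]

(P^5)[1 -> 2] = 1/6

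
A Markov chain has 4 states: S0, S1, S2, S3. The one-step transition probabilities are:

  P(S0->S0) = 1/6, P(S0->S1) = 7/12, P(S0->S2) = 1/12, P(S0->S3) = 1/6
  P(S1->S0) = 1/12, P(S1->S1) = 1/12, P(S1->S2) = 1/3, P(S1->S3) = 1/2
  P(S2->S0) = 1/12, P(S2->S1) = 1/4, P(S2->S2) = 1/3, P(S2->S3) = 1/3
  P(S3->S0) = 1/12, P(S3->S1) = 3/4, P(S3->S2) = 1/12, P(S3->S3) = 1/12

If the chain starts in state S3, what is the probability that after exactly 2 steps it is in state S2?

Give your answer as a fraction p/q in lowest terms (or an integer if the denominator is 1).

Answer: 7/24

Derivation:
Computing P^2 by repeated multiplication:
P^1 =
  S0: [1/6, 7/12, 1/12, 1/6]
  S1: [1/12, 1/12, 1/3, 1/2]
  S2: [1/12, 1/4, 1/3, 1/3]
  S3: [1/12, 3/4, 1/12, 1/12]
P^2 =
  S0: [7/72, 7/24, 1/4, 13/36]
  S1: [13/144, 37/72, 3/16, 5/24]
  S2: [13/144, 29/72, 11/48, 5/18]
  S3: [13/144, 7/36, 7/24, 61/144]

(P^2)[S3 -> S2] = 7/24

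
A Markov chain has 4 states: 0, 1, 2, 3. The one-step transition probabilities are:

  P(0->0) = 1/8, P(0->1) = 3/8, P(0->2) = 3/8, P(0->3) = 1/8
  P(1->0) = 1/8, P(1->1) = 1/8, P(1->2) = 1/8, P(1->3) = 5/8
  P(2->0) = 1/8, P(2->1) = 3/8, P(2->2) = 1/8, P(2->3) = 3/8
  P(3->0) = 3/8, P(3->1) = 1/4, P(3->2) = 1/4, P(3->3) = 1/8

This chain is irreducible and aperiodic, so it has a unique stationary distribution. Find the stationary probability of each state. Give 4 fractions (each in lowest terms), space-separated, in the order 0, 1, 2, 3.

The stationary distribution satisfies pi = pi * P, i.e.:
  pi_0 = 1/8*pi_0 + 1/8*pi_1 + 1/8*pi_2 + 3/8*pi_3
  pi_1 = 3/8*pi_0 + 1/8*pi_1 + 3/8*pi_2 + 1/4*pi_3
  pi_2 = 3/8*pi_0 + 1/8*pi_1 + 1/8*pi_2 + 1/4*pi_3
  pi_3 = 1/8*pi_0 + 5/8*pi_1 + 3/8*pi_2 + 1/8*pi_3
with normalization: pi_0 + pi_1 + pi_2 + pi_3 = 1.

Using the first 3 balance equations plus normalization, the linear system A*pi = b is:
  [-7/8, 1/8, 1/8, 3/8] . pi = 0
  [3/8, -7/8, 3/8, 1/4] . pi = 0
  [3/8, 1/8, -7/8, 1/4] . pi = 0
  [1, 1, 1, 1] . pi = 1

Solving yields:
  pi_0 = 87/428
  pi_1 = 115/428
  pi_2 = 23/107
  pi_3 = 67/214

Verification (pi * P):
  87/428*1/8 + 115/428*1/8 + 23/107*1/8 + 67/214*3/8 = 87/428 = pi_0  (ok)
  87/428*3/8 + 115/428*1/8 + 23/107*3/8 + 67/214*1/4 = 115/428 = pi_1  (ok)
  87/428*3/8 + 115/428*1/8 + 23/107*1/8 + 67/214*1/4 = 23/107 = pi_2  (ok)
  87/428*1/8 + 115/428*5/8 + 23/107*3/8 + 67/214*1/8 = 67/214 = pi_3  (ok)

Answer: 87/428 115/428 23/107 67/214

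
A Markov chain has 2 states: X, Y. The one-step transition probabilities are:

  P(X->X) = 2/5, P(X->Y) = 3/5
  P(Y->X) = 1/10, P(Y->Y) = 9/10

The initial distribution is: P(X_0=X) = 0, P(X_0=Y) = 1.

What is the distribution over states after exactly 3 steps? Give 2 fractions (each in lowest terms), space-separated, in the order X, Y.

Propagating the distribution step by step (d_{t+1} = d_t * P):
d_0 = (X=0, Y=1)
  d_1[X] = 0*2/5 + 1*1/10 = 1/10
  d_1[Y] = 0*3/5 + 1*9/10 = 9/10
d_1 = (X=1/10, Y=9/10)
  d_2[X] = 1/10*2/5 + 9/10*1/10 = 13/100
  d_2[Y] = 1/10*3/5 + 9/10*9/10 = 87/100
d_2 = (X=13/100, Y=87/100)
  d_3[X] = 13/100*2/5 + 87/100*1/10 = 139/1000
  d_3[Y] = 13/100*3/5 + 87/100*9/10 = 861/1000
d_3 = (X=139/1000, Y=861/1000)

Answer: 139/1000 861/1000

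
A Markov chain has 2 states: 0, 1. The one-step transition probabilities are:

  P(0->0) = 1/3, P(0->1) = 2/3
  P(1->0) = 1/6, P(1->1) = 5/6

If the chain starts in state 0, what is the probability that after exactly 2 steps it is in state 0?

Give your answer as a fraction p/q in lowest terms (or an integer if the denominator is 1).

Computing P^2 by repeated multiplication:
P^1 =
  0: [1/3, 2/3]
  1: [1/6, 5/6]
P^2 =
  0: [2/9, 7/9]
  1: [7/36, 29/36]

(P^2)[0 -> 0] = 2/9

Answer: 2/9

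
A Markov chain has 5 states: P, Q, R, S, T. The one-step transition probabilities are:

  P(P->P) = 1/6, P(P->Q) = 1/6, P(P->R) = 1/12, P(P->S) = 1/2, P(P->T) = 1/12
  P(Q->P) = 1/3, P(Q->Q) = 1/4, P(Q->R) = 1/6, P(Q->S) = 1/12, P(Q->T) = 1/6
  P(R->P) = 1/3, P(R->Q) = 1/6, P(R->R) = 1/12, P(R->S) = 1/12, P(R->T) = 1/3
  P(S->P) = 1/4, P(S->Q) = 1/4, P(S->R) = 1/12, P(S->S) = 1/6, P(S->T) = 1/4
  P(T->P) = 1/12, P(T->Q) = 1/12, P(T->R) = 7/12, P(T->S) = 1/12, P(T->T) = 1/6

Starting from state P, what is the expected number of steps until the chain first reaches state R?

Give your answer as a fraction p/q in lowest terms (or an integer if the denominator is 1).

Answer: 8448/1501

Derivation:
Let h_i = expected steps to first reach R from state i.
Boundary: h_R = 0.
First-step equations for the other states:
  h_P = 1 + 1/6*h_P + 1/6*h_Q + 1/12*h_R + 1/2*h_S + 1/12*h_T
  h_Q = 1 + 1/3*h_P + 1/4*h_Q + 1/6*h_R + 1/12*h_S + 1/6*h_T
  h_S = 1 + 1/4*h_P + 1/4*h_Q + 1/12*h_R + 1/6*h_S + 1/4*h_T
  h_T = 1 + 1/12*h_P + 1/12*h_Q + 7/12*h_R + 1/12*h_S + 1/6*h_T

Substituting h_R = 0 and rearranging gives the linear system (I - Q) h = 1:
  [5/6, -1/6, -1/2, -1/12] . (h_P, h_Q, h_S, h_T) = 1
  [-1/3, 3/4, -1/12, -1/6] . (h_P, h_Q, h_S, h_T) = 1
  [-1/4, -1/4, 5/6, -1/4] . (h_P, h_Q, h_S, h_T) = 1
  [-1/12, -1/12, -1/12, 5/6] . (h_P, h_Q, h_S, h_T) = 1

Solving yields:
  h_P = 8448/1501
  h_Q = 7560/1501
  h_S = 7860/1501
  h_T = 4188/1501

Starting state is P, so the expected hitting time is h_P = 8448/1501.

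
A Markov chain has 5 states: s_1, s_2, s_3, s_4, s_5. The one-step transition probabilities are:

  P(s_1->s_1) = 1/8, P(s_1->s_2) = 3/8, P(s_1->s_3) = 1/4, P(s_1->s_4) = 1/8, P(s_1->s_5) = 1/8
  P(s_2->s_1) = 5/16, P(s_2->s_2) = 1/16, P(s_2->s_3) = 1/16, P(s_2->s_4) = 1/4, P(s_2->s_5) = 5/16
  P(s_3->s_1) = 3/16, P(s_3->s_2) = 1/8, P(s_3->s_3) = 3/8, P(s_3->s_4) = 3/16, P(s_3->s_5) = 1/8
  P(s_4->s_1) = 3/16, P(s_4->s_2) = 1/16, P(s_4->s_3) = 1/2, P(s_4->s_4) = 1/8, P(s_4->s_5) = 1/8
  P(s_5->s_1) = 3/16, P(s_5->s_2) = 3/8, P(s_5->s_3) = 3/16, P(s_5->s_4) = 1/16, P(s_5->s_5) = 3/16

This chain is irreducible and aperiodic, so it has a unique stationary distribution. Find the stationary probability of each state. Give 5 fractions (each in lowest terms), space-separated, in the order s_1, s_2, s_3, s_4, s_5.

Answer: 1363/6831 1339/6831 1885/6831 5327/34155 5893/34155

Derivation:
The stationary distribution satisfies pi = pi * P, i.e.:
  pi_s_1 = 1/8*pi_s_1 + 5/16*pi_s_2 + 3/16*pi_s_3 + 3/16*pi_s_4 + 3/16*pi_s_5
  pi_s_2 = 3/8*pi_s_1 + 1/16*pi_s_2 + 1/8*pi_s_3 + 1/16*pi_s_4 + 3/8*pi_s_5
  pi_s_3 = 1/4*pi_s_1 + 1/16*pi_s_2 + 3/8*pi_s_3 + 1/2*pi_s_4 + 3/16*pi_s_5
  pi_s_4 = 1/8*pi_s_1 + 1/4*pi_s_2 + 3/16*pi_s_3 + 1/8*pi_s_4 + 1/16*pi_s_5
  pi_s_5 = 1/8*pi_s_1 + 5/16*pi_s_2 + 1/8*pi_s_3 + 1/8*pi_s_4 + 3/16*pi_s_5
with normalization: pi_s_1 + pi_s_2 + pi_s_3 + pi_s_4 + pi_s_5 = 1.

Using the first 4 balance equations plus normalization, the linear system A*pi = b is:
  [-7/8, 5/16, 3/16, 3/16, 3/16] . pi = 0
  [3/8, -15/16, 1/8, 1/16, 3/8] . pi = 0
  [1/4, 1/16, -5/8, 1/2, 3/16] . pi = 0
  [1/8, 1/4, 3/16, -7/8, 1/16] . pi = 0
  [1, 1, 1, 1, 1] . pi = 1

Solving yields:
  pi_s_1 = 1363/6831
  pi_s_2 = 1339/6831
  pi_s_3 = 1885/6831
  pi_s_4 = 5327/34155
  pi_s_5 = 5893/34155

Verification (pi * P):
  1363/6831*1/8 + 1339/6831*5/16 + 1885/6831*3/16 + 5327/34155*3/16 + 5893/34155*3/16 = 1363/6831 = pi_s_1  (ok)
  1363/6831*3/8 + 1339/6831*1/16 + 1885/6831*1/8 + 5327/34155*1/16 + 5893/34155*3/8 = 1339/6831 = pi_s_2  (ok)
  1363/6831*1/4 + 1339/6831*1/16 + 1885/6831*3/8 + 5327/34155*1/2 + 5893/34155*3/16 = 1885/6831 = pi_s_3  (ok)
  1363/6831*1/8 + 1339/6831*1/4 + 1885/6831*3/16 + 5327/34155*1/8 + 5893/34155*1/16 = 5327/34155 = pi_s_4  (ok)
  1363/6831*1/8 + 1339/6831*5/16 + 1885/6831*1/8 + 5327/34155*1/8 + 5893/34155*3/16 = 5893/34155 = pi_s_5  (ok)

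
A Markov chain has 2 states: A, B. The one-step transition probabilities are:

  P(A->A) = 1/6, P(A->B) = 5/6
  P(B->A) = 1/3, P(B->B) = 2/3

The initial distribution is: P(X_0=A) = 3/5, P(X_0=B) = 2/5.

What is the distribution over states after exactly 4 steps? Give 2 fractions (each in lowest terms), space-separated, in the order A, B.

Answer: 1853/6480 4627/6480

Derivation:
Propagating the distribution step by step (d_{t+1} = d_t * P):
d_0 = (A=3/5, B=2/5)
  d_1[A] = 3/5*1/6 + 2/5*1/3 = 7/30
  d_1[B] = 3/5*5/6 + 2/5*2/3 = 23/30
d_1 = (A=7/30, B=23/30)
  d_2[A] = 7/30*1/6 + 23/30*1/3 = 53/180
  d_2[B] = 7/30*5/6 + 23/30*2/3 = 127/180
d_2 = (A=53/180, B=127/180)
  d_3[A] = 53/180*1/6 + 127/180*1/3 = 307/1080
  d_3[B] = 53/180*5/6 + 127/180*2/3 = 773/1080
d_3 = (A=307/1080, B=773/1080)
  d_4[A] = 307/1080*1/6 + 773/1080*1/3 = 1853/6480
  d_4[B] = 307/1080*5/6 + 773/1080*2/3 = 4627/6480
d_4 = (A=1853/6480, B=4627/6480)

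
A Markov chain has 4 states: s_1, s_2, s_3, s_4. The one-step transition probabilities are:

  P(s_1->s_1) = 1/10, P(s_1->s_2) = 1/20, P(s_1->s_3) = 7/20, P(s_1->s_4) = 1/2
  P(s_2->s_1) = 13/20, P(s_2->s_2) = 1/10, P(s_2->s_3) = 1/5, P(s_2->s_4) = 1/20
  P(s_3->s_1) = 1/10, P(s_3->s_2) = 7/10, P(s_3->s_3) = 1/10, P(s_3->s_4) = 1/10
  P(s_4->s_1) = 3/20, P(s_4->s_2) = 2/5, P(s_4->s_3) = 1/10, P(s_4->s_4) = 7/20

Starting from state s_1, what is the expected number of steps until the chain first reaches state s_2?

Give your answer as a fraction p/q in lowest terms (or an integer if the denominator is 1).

Answer: 2675/834

Derivation:
Let h_i = expected steps to first reach s_2 from state i.
Boundary: h_s_2 = 0.
First-step equations for the other states:
  h_s_1 = 1 + 1/10*h_s_1 + 1/20*h_s_2 + 7/20*h_s_3 + 1/2*h_s_4
  h_s_3 = 1 + 1/10*h_s_1 + 7/10*h_s_2 + 1/10*h_s_3 + 1/10*h_s_4
  h_s_4 = 1 + 3/20*h_s_1 + 2/5*h_s_2 + 1/10*h_s_3 + 7/20*h_s_4

Substituting h_s_2 = 0 and rearranging gives the linear system (I - Q) h = 1:
  [9/10, -7/20, -1/2] . (h_s_1, h_s_3, h_s_4) = 1
  [-1/10, 9/10, -1/10] . (h_s_1, h_s_3, h_s_4) = 1
  [-3/20, -1/10, 13/20] . (h_s_1, h_s_3, h_s_4) = 1

Solving yields:
  h_s_1 = 2675/834
  h_s_3 = 730/417
  h_s_4 = 2125/834

Starting state is s_1, so the expected hitting time is h_s_1 = 2675/834.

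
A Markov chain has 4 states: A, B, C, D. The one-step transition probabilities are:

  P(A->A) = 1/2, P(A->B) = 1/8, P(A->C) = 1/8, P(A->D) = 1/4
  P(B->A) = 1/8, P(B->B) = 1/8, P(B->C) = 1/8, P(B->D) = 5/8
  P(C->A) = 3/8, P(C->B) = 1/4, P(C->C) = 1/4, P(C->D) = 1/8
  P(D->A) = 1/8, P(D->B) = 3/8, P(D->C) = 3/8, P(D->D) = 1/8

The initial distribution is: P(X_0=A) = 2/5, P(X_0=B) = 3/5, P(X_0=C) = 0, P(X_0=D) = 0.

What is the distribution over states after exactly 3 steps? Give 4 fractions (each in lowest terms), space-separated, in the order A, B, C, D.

Answer: 147/512 109/512 109/512 147/512

Derivation:
Propagating the distribution step by step (d_{t+1} = d_t * P):
d_0 = (A=2/5, B=3/5, C=0, D=0)
  d_1[A] = 2/5*1/2 + 3/5*1/8 + 0*3/8 + 0*1/8 = 11/40
  d_1[B] = 2/5*1/8 + 3/5*1/8 + 0*1/4 + 0*3/8 = 1/8
  d_1[C] = 2/5*1/8 + 3/5*1/8 + 0*1/4 + 0*3/8 = 1/8
  d_1[D] = 2/5*1/4 + 3/5*5/8 + 0*1/8 + 0*1/8 = 19/40
d_1 = (A=11/40, B=1/8, C=1/8, D=19/40)
  d_2[A] = 11/40*1/2 + 1/8*1/8 + 1/8*3/8 + 19/40*1/8 = 83/320
  d_2[B] = 11/40*1/8 + 1/8*1/8 + 1/8*1/4 + 19/40*3/8 = 83/320
  d_2[C] = 11/40*1/8 + 1/8*1/8 + 1/8*1/4 + 19/40*3/8 = 83/320
  d_2[D] = 11/40*1/4 + 1/8*5/8 + 1/8*1/8 + 19/40*1/8 = 71/320
d_2 = (A=83/320, B=83/320, C=83/320, D=71/320)
  d_3[A] = 83/320*1/2 + 83/320*1/8 + 83/320*3/8 + 71/320*1/8 = 147/512
  d_3[B] = 83/320*1/8 + 83/320*1/8 + 83/320*1/4 + 71/320*3/8 = 109/512
  d_3[C] = 83/320*1/8 + 83/320*1/8 + 83/320*1/4 + 71/320*3/8 = 109/512
  d_3[D] = 83/320*1/4 + 83/320*5/8 + 83/320*1/8 + 71/320*1/8 = 147/512
d_3 = (A=147/512, B=109/512, C=109/512, D=147/512)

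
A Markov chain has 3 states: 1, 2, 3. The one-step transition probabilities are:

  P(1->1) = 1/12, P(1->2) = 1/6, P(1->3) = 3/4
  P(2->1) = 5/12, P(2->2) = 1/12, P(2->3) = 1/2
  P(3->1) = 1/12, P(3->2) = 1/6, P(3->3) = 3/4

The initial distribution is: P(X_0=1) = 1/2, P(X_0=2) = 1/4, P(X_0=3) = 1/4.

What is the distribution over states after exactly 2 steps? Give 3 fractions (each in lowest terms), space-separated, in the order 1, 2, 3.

Propagating the distribution step by step (d_{t+1} = d_t * P):
d_0 = (1=1/2, 2=1/4, 3=1/4)
  d_1[1] = 1/2*1/12 + 1/4*5/12 + 1/4*1/12 = 1/6
  d_1[2] = 1/2*1/6 + 1/4*1/12 + 1/4*1/6 = 7/48
  d_1[3] = 1/2*3/4 + 1/4*1/2 + 1/4*3/4 = 11/16
d_1 = (1=1/6, 2=7/48, 3=11/16)
  d_2[1] = 1/6*1/12 + 7/48*5/12 + 11/16*1/12 = 19/144
  d_2[2] = 1/6*1/6 + 7/48*1/12 + 11/16*1/6 = 89/576
  d_2[3] = 1/6*3/4 + 7/48*1/2 + 11/16*3/4 = 137/192
d_2 = (1=19/144, 2=89/576, 3=137/192)

Answer: 19/144 89/576 137/192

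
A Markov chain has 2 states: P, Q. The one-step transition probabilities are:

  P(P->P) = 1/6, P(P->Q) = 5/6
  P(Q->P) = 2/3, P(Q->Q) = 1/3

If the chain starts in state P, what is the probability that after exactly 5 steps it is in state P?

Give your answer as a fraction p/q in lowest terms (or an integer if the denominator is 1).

Computing P^5 by repeated multiplication:
P^1 =
  P: [1/6, 5/6]
  Q: [2/3, 1/3]
P^2 =
  P: [7/12, 5/12]
  Q: [1/3, 2/3]
P^3 =
  P: [3/8, 5/8]
  Q: [1/2, 1/2]
P^4 =
  P: [23/48, 25/48]
  Q: [5/12, 7/12]
P^5 =
  P: [41/96, 55/96]
  Q: [11/24, 13/24]

(P^5)[P -> P] = 41/96

Answer: 41/96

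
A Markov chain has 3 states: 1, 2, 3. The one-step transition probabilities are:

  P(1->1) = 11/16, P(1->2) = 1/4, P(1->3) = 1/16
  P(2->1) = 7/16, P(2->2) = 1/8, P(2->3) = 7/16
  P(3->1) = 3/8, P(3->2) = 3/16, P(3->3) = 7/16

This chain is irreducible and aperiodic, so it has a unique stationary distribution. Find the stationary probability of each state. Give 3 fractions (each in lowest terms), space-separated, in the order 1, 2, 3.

The stationary distribution satisfies pi = pi * P, i.e.:
  pi_1 = 11/16*pi_1 + 7/16*pi_2 + 3/8*pi_3
  pi_2 = 1/4*pi_1 + 1/8*pi_2 + 3/16*pi_3
  pi_3 = 1/16*pi_1 + 7/16*pi_2 + 7/16*pi_3
with normalization: pi_1 + pi_2 + pi_3 = 1.

Using the first 2 balance equations plus normalization, the linear system A*pi = b is:
  [-5/16, 7/16, 3/8] . pi = 0
  [1/4, -7/8, 3/16] . pi = 0
  [1, 1, 1] . pi = 1

Solving yields:
  pi_1 = 35/62
  pi_2 = 13/62
  pi_3 = 7/31

Verification (pi * P):
  35/62*11/16 + 13/62*7/16 + 7/31*3/8 = 35/62 = pi_1  (ok)
  35/62*1/4 + 13/62*1/8 + 7/31*3/16 = 13/62 = pi_2  (ok)
  35/62*1/16 + 13/62*7/16 + 7/31*7/16 = 7/31 = pi_3  (ok)

Answer: 35/62 13/62 7/31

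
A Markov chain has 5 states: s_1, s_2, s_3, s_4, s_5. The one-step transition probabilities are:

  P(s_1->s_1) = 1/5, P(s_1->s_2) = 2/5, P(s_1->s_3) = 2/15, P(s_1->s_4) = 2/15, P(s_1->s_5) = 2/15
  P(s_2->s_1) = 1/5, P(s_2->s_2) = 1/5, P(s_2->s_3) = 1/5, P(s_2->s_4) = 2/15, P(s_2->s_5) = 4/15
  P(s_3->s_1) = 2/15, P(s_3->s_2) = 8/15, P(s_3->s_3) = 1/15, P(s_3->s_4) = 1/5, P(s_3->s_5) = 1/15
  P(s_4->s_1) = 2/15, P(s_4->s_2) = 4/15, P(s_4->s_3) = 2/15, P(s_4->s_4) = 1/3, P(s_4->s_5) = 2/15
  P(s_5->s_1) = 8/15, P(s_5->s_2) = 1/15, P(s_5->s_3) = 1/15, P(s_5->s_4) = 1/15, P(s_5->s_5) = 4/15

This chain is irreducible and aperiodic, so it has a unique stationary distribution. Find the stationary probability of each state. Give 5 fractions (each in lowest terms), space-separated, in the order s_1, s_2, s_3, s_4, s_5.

Answer: 2807/11567 3216/11567 1512/11567 1874/11567 2158/11567

Derivation:
The stationary distribution satisfies pi = pi * P, i.e.:
  pi_s_1 = 1/5*pi_s_1 + 1/5*pi_s_2 + 2/15*pi_s_3 + 2/15*pi_s_4 + 8/15*pi_s_5
  pi_s_2 = 2/5*pi_s_1 + 1/5*pi_s_2 + 8/15*pi_s_3 + 4/15*pi_s_4 + 1/15*pi_s_5
  pi_s_3 = 2/15*pi_s_1 + 1/5*pi_s_2 + 1/15*pi_s_3 + 2/15*pi_s_4 + 1/15*pi_s_5
  pi_s_4 = 2/15*pi_s_1 + 2/15*pi_s_2 + 1/5*pi_s_3 + 1/3*pi_s_4 + 1/15*pi_s_5
  pi_s_5 = 2/15*pi_s_1 + 4/15*pi_s_2 + 1/15*pi_s_3 + 2/15*pi_s_4 + 4/15*pi_s_5
with normalization: pi_s_1 + pi_s_2 + pi_s_3 + pi_s_4 + pi_s_5 = 1.

Using the first 4 balance equations plus normalization, the linear system A*pi = b is:
  [-4/5, 1/5, 2/15, 2/15, 8/15] . pi = 0
  [2/5, -4/5, 8/15, 4/15, 1/15] . pi = 0
  [2/15, 1/5, -14/15, 2/15, 1/15] . pi = 0
  [2/15, 2/15, 1/5, -2/3, 1/15] . pi = 0
  [1, 1, 1, 1, 1] . pi = 1

Solving yields:
  pi_s_1 = 2807/11567
  pi_s_2 = 3216/11567
  pi_s_3 = 1512/11567
  pi_s_4 = 1874/11567
  pi_s_5 = 2158/11567

Verification (pi * P):
  2807/11567*1/5 + 3216/11567*1/5 + 1512/11567*2/15 + 1874/11567*2/15 + 2158/11567*8/15 = 2807/11567 = pi_s_1  (ok)
  2807/11567*2/5 + 3216/11567*1/5 + 1512/11567*8/15 + 1874/11567*4/15 + 2158/11567*1/15 = 3216/11567 = pi_s_2  (ok)
  2807/11567*2/15 + 3216/11567*1/5 + 1512/11567*1/15 + 1874/11567*2/15 + 2158/11567*1/15 = 1512/11567 = pi_s_3  (ok)
  2807/11567*2/15 + 3216/11567*2/15 + 1512/11567*1/5 + 1874/11567*1/3 + 2158/11567*1/15 = 1874/11567 = pi_s_4  (ok)
  2807/11567*2/15 + 3216/11567*4/15 + 1512/11567*1/15 + 1874/11567*2/15 + 2158/11567*4/15 = 2158/11567 = pi_s_5  (ok)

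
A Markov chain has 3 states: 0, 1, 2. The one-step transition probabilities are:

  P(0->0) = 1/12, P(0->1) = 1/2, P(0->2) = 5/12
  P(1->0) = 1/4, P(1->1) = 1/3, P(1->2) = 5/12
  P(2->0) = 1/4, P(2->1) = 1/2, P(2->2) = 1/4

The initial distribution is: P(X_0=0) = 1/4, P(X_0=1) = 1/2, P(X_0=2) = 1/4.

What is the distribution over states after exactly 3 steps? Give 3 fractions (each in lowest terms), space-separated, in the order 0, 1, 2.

Propagating the distribution step by step (d_{t+1} = d_t * P):
d_0 = (0=1/4, 1=1/2, 2=1/4)
  d_1[0] = 1/4*1/12 + 1/2*1/4 + 1/4*1/4 = 5/24
  d_1[1] = 1/4*1/2 + 1/2*1/3 + 1/4*1/2 = 5/12
  d_1[2] = 1/4*5/12 + 1/2*5/12 + 1/4*1/4 = 3/8
d_1 = (0=5/24, 1=5/12, 2=3/8)
  d_2[0] = 5/24*1/12 + 5/12*1/4 + 3/8*1/4 = 31/144
  d_2[1] = 5/24*1/2 + 5/12*1/3 + 3/8*1/2 = 31/72
  d_2[2] = 5/24*5/12 + 5/12*5/12 + 3/8*1/4 = 17/48
d_2 = (0=31/144, 1=31/72, 2=17/48)
  d_3[0] = 31/144*1/12 + 31/72*1/4 + 17/48*1/4 = 185/864
  d_3[1] = 31/144*1/2 + 31/72*1/3 + 17/48*1/2 = 185/432
  d_3[2] = 31/144*5/12 + 31/72*5/12 + 17/48*1/4 = 103/288
d_3 = (0=185/864, 1=185/432, 2=103/288)

Answer: 185/864 185/432 103/288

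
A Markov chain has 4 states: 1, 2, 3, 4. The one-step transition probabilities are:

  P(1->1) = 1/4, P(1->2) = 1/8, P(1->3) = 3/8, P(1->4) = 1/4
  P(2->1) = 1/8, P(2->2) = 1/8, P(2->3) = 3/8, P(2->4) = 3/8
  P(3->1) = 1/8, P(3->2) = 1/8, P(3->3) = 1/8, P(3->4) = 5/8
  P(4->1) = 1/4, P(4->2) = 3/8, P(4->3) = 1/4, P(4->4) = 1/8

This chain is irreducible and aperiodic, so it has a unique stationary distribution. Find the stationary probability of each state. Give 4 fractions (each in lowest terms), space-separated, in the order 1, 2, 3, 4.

Answer: 69/362 151/724 193/724 121/362

Derivation:
The stationary distribution satisfies pi = pi * P, i.e.:
  pi_1 = 1/4*pi_1 + 1/8*pi_2 + 1/8*pi_3 + 1/4*pi_4
  pi_2 = 1/8*pi_1 + 1/8*pi_2 + 1/8*pi_3 + 3/8*pi_4
  pi_3 = 3/8*pi_1 + 3/8*pi_2 + 1/8*pi_3 + 1/4*pi_4
  pi_4 = 1/4*pi_1 + 3/8*pi_2 + 5/8*pi_3 + 1/8*pi_4
with normalization: pi_1 + pi_2 + pi_3 + pi_4 = 1.

Using the first 3 balance equations plus normalization, the linear system A*pi = b is:
  [-3/4, 1/8, 1/8, 1/4] . pi = 0
  [1/8, -7/8, 1/8, 3/8] . pi = 0
  [3/8, 3/8, -7/8, 1/4] . pi = 0
  [1, 1, 1, 1] . pi = 1

Solving yields:
  pi_1 = 69/362
  pi_2 = 151/724
  pi_3 = 193/724
  pi_4 = 121/362

Verification (pi * P):
  69/362*1/4 + 151/724*1/8 + 193/724*1/8 + 121/362*1/4 = 69/362 = pi_1  (ok)
  69/362*1/8 + 151/724*1/8 + 193/724*1/8 + 121/362*3/8 = 151/724 = pi_2  (ok)
  69/362*3/8 + 151/724*3/8 + 193/724*1/8 + 121/362*1/4 = 193/724 = pi_3  (ok)
  69/362*1/4 + 151/724*3/8 + 193/724*5/8 + 121/362*1/8 = 121/362 = pi_4  (ok)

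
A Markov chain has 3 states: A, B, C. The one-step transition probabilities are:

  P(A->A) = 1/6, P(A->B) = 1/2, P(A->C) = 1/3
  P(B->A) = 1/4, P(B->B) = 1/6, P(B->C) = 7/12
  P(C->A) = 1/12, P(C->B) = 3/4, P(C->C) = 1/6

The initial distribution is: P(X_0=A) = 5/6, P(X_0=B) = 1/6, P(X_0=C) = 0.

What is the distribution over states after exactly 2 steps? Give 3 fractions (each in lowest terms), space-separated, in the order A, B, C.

Answer: 149/864 385/864 55/144

Derivation:
Propagating the distribution step by step (d_{t+1} = d_t * P):
d_0 = (A=5/6, B=1/6, C=0)
  d_1[A] = 5/6*1/6 + 1/6*1/4 + 0*1/12 = 13/72
  d_1[B] = 5/6*1/2 + 1/6*1/6 + 0*3/4 = 4/9
  d_1[C] = 5/6*1/3 + 1/6*7/12 + 0*1/6 = 3/8
d_1 = (A=13/72, B=4/9, C=3/8)
  d_2[A] = 13/72*1/6 + 4/9*1/4 + 3/8*1/12 = 149/864
  d_2[B] = 13/72*1/2 + 4/9*1/6 + 3/8*3/4 = 385/864
  d_2[C] = 13/72*1/3 + 4/9*7/12 + 3/8*1/6 = 55/144
d_2 = (A=149/864, B=385/864, C=55/144)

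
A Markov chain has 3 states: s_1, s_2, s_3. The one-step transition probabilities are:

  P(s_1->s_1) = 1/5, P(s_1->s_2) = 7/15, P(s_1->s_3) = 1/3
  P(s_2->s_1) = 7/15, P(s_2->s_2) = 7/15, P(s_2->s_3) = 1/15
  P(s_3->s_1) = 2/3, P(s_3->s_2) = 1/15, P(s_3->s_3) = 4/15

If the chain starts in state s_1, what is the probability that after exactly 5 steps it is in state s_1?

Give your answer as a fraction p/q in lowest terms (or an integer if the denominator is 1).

Computing P^5 by repeated multiplication:
P^1 =
  s_1: [1/5, 7/15, 1/3]
  s_2: [7/15, 7/15, 1/15]
  s_3: [2/3, 1/15, 4/15]
P^2 =
  s_1: [12/25, 1/3, 14/75]
  s_2: [16/45, 11/25, 46/225]
  s_3: [77/225, 9/25, 67/225]
P^3 =
  s_1: [47/125, 49/125, 29/125]
  s_2: [1393/3375, 433/1125, 683/3375]
  s_3: [1468/3375, 391/1125, 734/3375]
P^4 =
  s_1: [258/625, 701/1875, 16/75]
  s_2: [20102/50625, 6509/16875, 10996/50625]
  s_3: [3991/10125, 6407/16875, 11449/50625]
P^5 =
  s_1: [3743/9375, 143/375, 2057/9375]
  s_2: [61391/151875, 96133/253125, 164021/759375]
  s_3: [308902/759375, 95227/253125, 164792/759375]

(P^5)[s_1 -> s_1] = 3743/9375

Answer: 3743/9375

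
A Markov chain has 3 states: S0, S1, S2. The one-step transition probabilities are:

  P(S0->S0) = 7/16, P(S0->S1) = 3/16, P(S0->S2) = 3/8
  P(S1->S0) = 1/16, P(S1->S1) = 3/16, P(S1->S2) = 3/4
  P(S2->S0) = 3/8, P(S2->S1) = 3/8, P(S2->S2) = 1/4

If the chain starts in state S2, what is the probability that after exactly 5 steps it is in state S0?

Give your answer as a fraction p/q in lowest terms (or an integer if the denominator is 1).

Answer: 40905/131072

Derivation:
Computing P^5 by repeated multiplication:
P^1 =
  S0: [7/16, 3/16, 3/8]
  S1: [1/16, 3/16, 3/4]
  S2: [3/8, 3/8, 1/4]
P^2 =
  S0: [11/32, 33/128, 51/128]
  S1: [41/128, 21/64, 45/128]
  S2: [9/32, 15/64, 31/64]
P^3 =
  S0: [647/2048, 537/2048, 27/64]
  S1: [599/2048, 519/2048, 465/1024]
  S2: [327/1024, 285/1024, 103/256]
P^4 =
  S0: [5125/16384, 273/1024, 6891/16384]
  S1: [2573/8192, 4467/16384, 6771/16384]
  S2: [2523/8192, 1077/4096, 3515/8192]
P^5 =
  S0: [81589/262144, 69825/262144, 55365/131072]
  S1: [81115/262144, 69465/262144, 27891/65536]
  S2: [40905/131072, 35121/131072, 27523/65536]

(P^5)[S2 -> S0] = 40905/131072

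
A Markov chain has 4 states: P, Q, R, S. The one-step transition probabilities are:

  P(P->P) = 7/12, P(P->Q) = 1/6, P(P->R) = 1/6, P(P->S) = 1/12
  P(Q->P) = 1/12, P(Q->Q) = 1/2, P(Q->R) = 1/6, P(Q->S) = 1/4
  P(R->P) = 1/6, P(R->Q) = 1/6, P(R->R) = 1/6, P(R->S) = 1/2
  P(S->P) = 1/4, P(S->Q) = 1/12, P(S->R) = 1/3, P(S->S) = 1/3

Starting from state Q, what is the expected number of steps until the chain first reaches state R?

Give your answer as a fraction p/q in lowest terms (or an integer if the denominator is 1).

Answer: 210/43

Derivation:
Let h_i = expected steps to first reach R from state i.
Boundary: h_R = 0.
First-step equations for the other states:
  h_P = 1 + 7/12*h_P + 1/6*h_Q + 1/6*h_R + 1/12*h_S
  h_Q = 1 + 1/12*h_P + 1/2*h_Q + 1/6*h_R + 1/4*h_S
  h_S = 1 + 1/4*h_P + 1/12*h_Q + 1/3*h_R + 1/3*h_S

Substituting h_R = 0 and rearranging gives the linear system (I - Q) h = 1:
  [5/12, -1/6, -1/12] . (h_P, h_Q, h_S) = 1
  [-1/12, 1/2, -1/4] . (h_P, h_Q, h_S) = 1
  [-1/4, -1/12, 2/3] . (h_P, h_Q, h_S) = 1

Solving yields:
  h_P = 222/43
  h_Q = 210/43
  h_S = 174/43

Starting state is Q, so the expected hitting time is h_Q = 210/43.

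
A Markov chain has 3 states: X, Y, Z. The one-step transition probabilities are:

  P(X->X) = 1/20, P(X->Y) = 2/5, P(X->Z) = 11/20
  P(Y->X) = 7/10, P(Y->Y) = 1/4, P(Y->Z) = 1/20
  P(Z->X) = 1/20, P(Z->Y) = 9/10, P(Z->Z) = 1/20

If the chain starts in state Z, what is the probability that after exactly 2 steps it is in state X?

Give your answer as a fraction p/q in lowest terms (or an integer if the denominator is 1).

Answer: 127/200

Derivation:
Computing P^2 by repeated multiplication:
P^1 =
  X: [1/20, 2/5, 11/20]
  Y: [7/10, 1/4, 1/20]
  Z: [1/20, 9/10, 1/20]
P^2 =
  X: [31/100, 123/200, 3/40]
  Y: [17/80, 31/80, 2/5]
  Z: [127/200, 29/100, 3/40]

(P^2)[Z -> X] = 127/200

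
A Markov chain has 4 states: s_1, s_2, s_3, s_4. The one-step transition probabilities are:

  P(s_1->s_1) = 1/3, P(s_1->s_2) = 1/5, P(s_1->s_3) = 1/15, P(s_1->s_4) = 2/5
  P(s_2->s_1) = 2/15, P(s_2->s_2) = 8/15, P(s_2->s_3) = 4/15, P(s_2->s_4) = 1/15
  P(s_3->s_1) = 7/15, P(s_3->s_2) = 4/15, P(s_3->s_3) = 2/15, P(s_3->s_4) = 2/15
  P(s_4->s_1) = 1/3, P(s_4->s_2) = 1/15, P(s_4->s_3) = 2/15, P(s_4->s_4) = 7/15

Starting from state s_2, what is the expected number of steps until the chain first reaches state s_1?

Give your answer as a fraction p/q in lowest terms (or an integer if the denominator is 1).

Answer: 775/181

Derivation:
Let h_i = expected steps to first reach s_1 from state i.
Boundary: h_s_1 = 0.
First-step equations for the other states:
  h_s_2 = 1 + 2/15*h_s_1 + 8/15*h_s_2 + 4/15*h_s_3 + 1/15*h_s_4
  h_s_3 = 1 + 7/15*h_s_1 + 4/15*h_s_2 + 2/15*h_s_3 + 2/15*h_s_4
  h_s_4 = 1 + 1/3*h_s_1 + 1/15*h_s_2 + 2/15*h_s_3 + 7/15*h_s_4

Substituting h_s_1 = 0 and rearranging gives the linear system (I - Q) h = 1:
  [7/15, -4/15, -1/15] . (h_s_2, h_s_3, h_s_4) = 1
  [-4/15, 13/15, -2/15] . (h_s_2, h_s_3, h_s_4) = 1
  [-1/15, -2/15, 8/15] . (h_s_2, h_s_3, h_s_4) = 1

Solving yields:
  h_s_2 = 775/181
  h_s_3 = 535/181
  h_s_4 = 570/181

Starting state is s_2, so the expected hitting time is h_s_2 = 775/181.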